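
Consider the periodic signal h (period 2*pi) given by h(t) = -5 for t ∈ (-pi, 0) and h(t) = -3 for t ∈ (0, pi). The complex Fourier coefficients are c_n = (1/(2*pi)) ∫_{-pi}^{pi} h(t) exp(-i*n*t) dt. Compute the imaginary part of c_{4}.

0

Since h is real-valued, Im(c_{4}) = -(1/(2*pi)) ∫_{-pi}^{pi} h(t) sin(4*t) dt = -b_{4}/2.
Split the integral at the breakpoints.
Directly, an antiderivative of (-5) sin(4*t) is 5*cos(4*t)/4; evaluating from -pi to 0: ∫_{-pi}^{0} (-5) sin(4*t) dt = (5/4) - (5/4) = 0.
Directly, an antiderivative of (-3) sin(4*t) is 3*cos(4*t)/4; evaluating from 0 to pi: ∫_{0}^{pi} (-3) sin(4*t) dt = (3/4) - (3/4) = 0.
So ∫_{-pi}^{pi} h(t) sin(4*t) dt = 0.
Hence Im(c_{4}) = (-1/(2*pi))·(0) = 0.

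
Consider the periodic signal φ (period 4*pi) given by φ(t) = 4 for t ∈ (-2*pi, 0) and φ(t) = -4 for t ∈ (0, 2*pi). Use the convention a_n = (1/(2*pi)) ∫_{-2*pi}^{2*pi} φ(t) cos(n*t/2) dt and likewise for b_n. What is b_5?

b_5 = (1/(2*pi)) ∫_{-2*pi}^{2*pi} φ(t) sin(5*t/2) dt.
φ is odd and sin(5*t/2) is odd, so the integrand is even and b_5 = 1/pi ∫_0^{2*pi} φ(t) sin(5*t/2) dt.
Directly, an antiderivative of (-4) sin(5*t/2) is 8*cos(5*t/2)/5; evaluating from 0 to 2*pi: ∫_{0}^{2*pi} (-4) sin(5*t/2) dt = (-8/5) - (8/5) = -16/5.
Hence b_5 = (1/pi)·(-16/5) = -16/(5*pi).

-16/(5*pi)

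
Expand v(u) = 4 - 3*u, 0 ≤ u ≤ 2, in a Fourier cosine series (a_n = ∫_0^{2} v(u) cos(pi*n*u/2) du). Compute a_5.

24/(25*pi**2)

a_5 = ∫_0^{2} (4 - 3*u) cos(5*pi*u/2) du.
Integrating by parts (boundary term plus one more integral), an antiderivative of (4 - 3*u) cos(5*pi*u/2) is -6*u*sin(5*pi*u/2)/(5*pi) + 8*sin(5*pi*u/2)/(5*pi) - 12*cos(5*pi*u/2)/(25*pi**2); evaluating from 0 to 2: ∫_{0}^{2} (4 - 3*u) cos(5*pi*u/2) du = (12/(25*pi**2)) - (-12/(25*pi**2)) = 24/(25*pi**2).
Hence a_5 = 24/(25*pi**2).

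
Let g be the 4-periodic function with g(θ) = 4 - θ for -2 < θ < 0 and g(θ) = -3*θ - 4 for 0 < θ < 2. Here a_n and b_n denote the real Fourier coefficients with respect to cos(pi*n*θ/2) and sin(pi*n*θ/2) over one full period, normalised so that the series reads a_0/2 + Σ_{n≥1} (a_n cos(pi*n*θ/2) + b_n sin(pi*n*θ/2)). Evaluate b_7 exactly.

b_7 = 1/2 ∫_{-2}^{2} g(θ) sin(7*pi*θ/2) dθ.
Split the integral at the breakpoints.
Integrating by parts (boundary term plus one more integral), an antiderivative of (4 - θ) sin(7*pi*θ/2) is 2*θ*cos(7*pi*θ/2)/(7*pi) - 4*sin(7*pi*θ/2)/(49*pi**2) - 8*cos(7*pi*θ/2)/(7*pi); evaluating from -2 to 0: ∫_{-2}^{0} (4 - θ) sin(7*pi*θ/2) dθ = (-8/(7*pi)) - (12/(7*pi)) = -20/(7*pi).
Integrating by parts (boundary term plus one more integral), an antiderivative of (-3*θ - 4) sin(7*pi*θ/2) is 6*θ*cos(7*pi*θ/2)/(7*pi) - 12*sin(7*pi*θ/2)/(49*pi**2) + 8*cos(7*pi*θ/2)/(7*pi); evaluating from 0 to 2: ∫_{0}^{2} (-3*θ - 4) sin(7*pi*θ/2) dθ = (-20/(7*pi)) - (8/(7*pi)) = -4/pi.
Summing the pieces and multiplying by (1/2) gives b_7 = -24/(7*pi).

-24/(7*pi)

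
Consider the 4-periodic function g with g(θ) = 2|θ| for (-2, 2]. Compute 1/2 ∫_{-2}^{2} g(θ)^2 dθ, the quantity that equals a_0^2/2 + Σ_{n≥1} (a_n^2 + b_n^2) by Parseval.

32/3

1/2 ∫_{-2}^{2} g(θ)^2 dθ = 1/2 · (64/3) = 32/3.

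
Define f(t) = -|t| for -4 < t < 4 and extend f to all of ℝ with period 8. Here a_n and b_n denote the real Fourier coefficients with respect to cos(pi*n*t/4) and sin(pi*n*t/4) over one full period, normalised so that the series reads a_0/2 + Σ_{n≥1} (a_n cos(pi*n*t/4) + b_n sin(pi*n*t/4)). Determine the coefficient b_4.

0

b_4 = 1/4 ∫_{-4}^{4} f(t) sin(pi*t) dt.
f is even and sin(pi*t) is odd, so the integrand is odd over a symmetric interval and the integral vanishes.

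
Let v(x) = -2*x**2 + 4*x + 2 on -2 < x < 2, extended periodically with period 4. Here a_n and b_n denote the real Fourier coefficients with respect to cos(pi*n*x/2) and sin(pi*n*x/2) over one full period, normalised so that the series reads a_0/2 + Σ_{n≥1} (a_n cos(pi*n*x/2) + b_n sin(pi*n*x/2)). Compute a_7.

32/(49*pi**2)

a_7 = 1/2 ∫_{-2}^{2} v(x) cos(7*pi*x/2) dx.
Integrating by parts twice (tabular method), an antiderivative of (-2*x**2 + 4*x + 2) cos(7*pi*x/2) is -4*x**2*sin(7*pi*x/2)/(7*pi) + 8*x*sin(7*pi*x/2)/(7*pi) - 16*x*cos(7*pi*x/2)/(49*pi**2) + 32*sin(7*pi*x/2)/(343*pi**3) + 4*sin(7*pi*x/2)/(7*pi) + 16*cos(7*pi*x/2)/(49*pi**2); evaluating from -2 to 2: ∫_{-2}^{2} (-2*x**2 + 4*x + 2) cos(7*pi*x/2) dx = (16/(49*pi**2)) - (-48/(49*pi**2)) = 64/(49*pi**2).
Hence a_7 = (1/2)·(64/(49*pi**2)) = 32/(49*pi**2).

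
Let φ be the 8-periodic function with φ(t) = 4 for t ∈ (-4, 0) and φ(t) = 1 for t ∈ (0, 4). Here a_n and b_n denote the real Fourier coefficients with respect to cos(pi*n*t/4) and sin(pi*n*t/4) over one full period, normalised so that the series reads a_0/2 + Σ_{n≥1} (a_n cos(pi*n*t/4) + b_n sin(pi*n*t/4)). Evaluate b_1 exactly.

b_1 = 1/4 ∫_{-4}^{4} φ(t) sin(pi*t/4) dt.
Split the integral at the breakpoints.
Directly, an antiderivative of (4) sin(pi*t/4) is -16*cos(pi*t/4)/pi; evaluating from -4 to 0: ∫_{-4}^{0} (4) sin(pi*t/4) dt = (-16/pi) - (16/pi) = -32/pi.
Directly, an antiderivative of (1) sin(pi*t/4) is -4*cos(pi*t/4)/pi; evaluating from 0 to 4: ∫_{0}^{4} (1) sin(pi*t/4) dt = (4/pi) - (-4/pi) = 8/pi.
Summing the pieces and multiplying by (1/4) gives b_1 = -6/pi.

-6/pi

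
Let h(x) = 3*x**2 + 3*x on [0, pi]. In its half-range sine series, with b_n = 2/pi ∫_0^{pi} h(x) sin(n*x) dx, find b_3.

-8/(9*pi) + 2 + 2*pi

b_3 = 2/pi ∫_0^{pi} (3*x**2 + 3*x) sin(3*x) dx.
Integrating by parts twice (tabular method), an antiderivative of (3*x**2 + 3*x) sin(3*x) is -x**2*cos(3*x) + 2*x*sin(3*x)/3 - x*cos(3*x) + sin(3*x)/3 + 2*cos(3*x)/9; evaluating from 0 to pi: ∫_{0}^{pi} (3*x**2 + 3*x) sin(3*x) dx = (-2/9 + pi + pi**2) - (2/9) = -4/9 + pi + pi**2.
Hence b_3 = (2/pi)·(-4/9 + pi + pi**2) = -8/(9*pi) + 2 + 2*pi.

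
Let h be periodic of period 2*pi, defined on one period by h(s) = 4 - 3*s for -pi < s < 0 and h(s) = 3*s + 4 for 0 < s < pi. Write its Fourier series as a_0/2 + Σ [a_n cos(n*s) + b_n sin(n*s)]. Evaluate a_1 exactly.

a_1 = 1/pi ∫_{-pi}^{pi} h(s) cos(s) ds.
h is even and cos(s) is even, so the integrand is even and a_1 = 2/pi ∫_0^{pi} h(s) cos(s) ds.
Integrating by parts (boundary term plus one more integral), an antiderivative of (3*s + 4) cos(s) is 3*s*sin(s) + 4*sin(s) + 3*cos(s); evaluating from 0 to pi: ∫_{0}^{pi} (3*s + 4) cos(s) ds = (-3) - (3) = -6.
Hence a_1 = (2/pi)·(-6) = -12/pi.

-12/pi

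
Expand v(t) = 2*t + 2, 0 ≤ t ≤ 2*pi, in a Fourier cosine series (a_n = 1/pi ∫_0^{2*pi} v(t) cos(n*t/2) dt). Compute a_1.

a_1 = 1/pi ∫_0^{2*pi} (2*t + 2) cos(t/2) dt.
Integrating by parts (boundary term plus one more integral), an antiderivative of (2*t + 2) cos(t/2) is 4*t*sin(t/2) + 4*sin(t/2) + 8*cos(t/2); evaluating from 0 to 2*pi: ∫_{0}^{2*pi} (2*t + 2) cos(t/2) dt = (-8) - (8) = -16.
Hence a_1 = (1/pi)·(-16) = -16/pi.

-16/pi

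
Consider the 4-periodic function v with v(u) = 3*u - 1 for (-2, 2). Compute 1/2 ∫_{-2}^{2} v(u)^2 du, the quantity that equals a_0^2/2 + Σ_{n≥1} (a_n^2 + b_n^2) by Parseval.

26

1/2 ∫_{-2}^{2} v(u)^2 du = 1/2 · (52) = 26.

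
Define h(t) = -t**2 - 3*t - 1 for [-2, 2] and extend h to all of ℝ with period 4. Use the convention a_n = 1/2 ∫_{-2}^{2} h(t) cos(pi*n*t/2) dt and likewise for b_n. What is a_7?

16/(49*pi**2)

a_7 = 1/2 ∫_{-2}^{2} h(t) cos(7*pi*t/2) dt.
Integrating by parts twice (tabular method), an antiderivative of (-t**2 - 3*t - 1) cos(7*pi*t/2) is -2*t**2*sin(7*pi*t/2)/(7*pi) - 6*t*sin(7*pi*t/2)/(7*pi) - 8*t*cos(7*pi*t/2)/(49*pi**2) - 2*sin(7*pi*t/2)/(7*pi) + 16*sin(7*pi*t/2)/(343*pi**3) - 12*cos(7*pi*t/2)/(49*pi**2); evaluating from -2 to 2: ∫_{-2}^{2} (-t**2 - 3*t - 1) cos(7*pi*t/2) dt = (4/(7*pi**2)) - (-4/(49*pi**2)) = 32/(49*pi**2).
Hence a_7 = (1/2)·(32/(49*pi**2)) = 16/(49*pi**2).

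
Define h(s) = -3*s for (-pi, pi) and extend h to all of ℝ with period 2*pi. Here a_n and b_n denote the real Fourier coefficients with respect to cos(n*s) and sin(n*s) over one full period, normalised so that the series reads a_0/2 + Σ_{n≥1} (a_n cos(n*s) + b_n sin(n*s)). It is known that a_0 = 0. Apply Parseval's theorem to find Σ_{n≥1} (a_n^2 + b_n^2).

Parseval: a_0^2/2 + Σ_{n≥1} (a_n^2+b_n^2) = 1/pi ∫_{-pi}^{pi} h(s)^2 ds = 6*pi**2.
Subtract a_0^2/2 = 0: Σ (a_n^2+b_n^2) = 6*pi**2.

6*pi**2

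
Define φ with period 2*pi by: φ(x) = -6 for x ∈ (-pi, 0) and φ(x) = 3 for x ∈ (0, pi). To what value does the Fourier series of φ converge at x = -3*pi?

-3/2

x = -3*pi differs from x = pi by -2 full period(s), and the series is 2*pi-periodic.
At x = pi the one-sided limits are φ(pi^-) = 3 and φ(pi^+) = -6.
By Dirichlet's theorem the series converges to their average, [(3) + (-6)]/2 = -3/2.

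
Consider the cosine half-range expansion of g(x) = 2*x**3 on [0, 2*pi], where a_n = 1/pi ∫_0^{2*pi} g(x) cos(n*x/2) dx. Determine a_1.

a_1 = 1/pi ∫_0^{2*pi} (2*x**3) cos(x/2) dx.
Integrating by parts three times (tabular method), an antiderivative of (2*x**3) cos(x/2) is 4*x**3*sin(x/2) + 24*x**2*cos(x/2) - 96*x*sin(x/2) - 192*cos(x/2); evaluating from 0 to 2*pi: ∫_{0}^{2*pi} (2*x**3) cos(x/2) dx = (192 - 96*pi**2) - (-192) = 384 - 96*pi**2.
Hence a_1 = (1/pi)·(384 - 96*pi**2) = -96*pi + 384/pi.

-96*pi + 384/pi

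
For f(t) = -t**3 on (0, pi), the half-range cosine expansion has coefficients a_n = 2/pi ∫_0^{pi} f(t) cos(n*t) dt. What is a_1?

a_1 = 2/pi ∫_0^{pi} (-t**3) cos(t) dt.
Integrating by parts three times (tabular method), an antiderivative of (-t**3) cos(t) is -t**3*sin(t) - 3*t**2*cos(t) + 6*t*sin(t) + 6*cos(t); evaluating from 0 to pi: ∫_{0}^{pi} (-t**3) cos(t) dt = (-6 + 3*pi**2) - (6) = -12 + 3*pi**2.
Hence a_1 = (2/pi)·(-12 + 3*pi**2) = -24/pi + 6*pi.

-24/pi + 6*pi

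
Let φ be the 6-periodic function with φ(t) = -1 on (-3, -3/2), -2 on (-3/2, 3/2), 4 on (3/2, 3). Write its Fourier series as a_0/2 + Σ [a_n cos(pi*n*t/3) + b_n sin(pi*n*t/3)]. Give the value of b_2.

-5/pi

b_2 = 1/3 ∫_{-3}^{3} φ(t) sin(2*pi*t/3) dt.
Split the integral at the breakpoints.
Directly, an antiderivative of (-1) sin(2*pi*t/3) is 3*cos(2*pi*t/3)/(2*pi); evaluating from -3 to -3/2: ∫_{-3}^{-3/2} (-1) sin(2*pi*t/3) dt = (-3/(2*pi)) - (3/(2*pi)) = -3/pi.
Directly, an antiderivative of (-2) sin(2*pi*t/3) is 3*cos(2*pi*t/3)/pi; evaluating from -3/2 to 3/2: ∫_{-3/2}^{3/2} (-2) sin(2*pi*t/3) dt = (-3/pi) - (-3/pi) = 0.
Directly, an antiderivative of (4) sin(2*pi*t/3) is -6*cos(2*pi*t/3)/pi; evaluating from 3/2 to 3: ∫_{3/2}^{3} (4) sin(2*pi*t/3) dt = (-6/pi) - (6/pi) = -12/pi.
Summing the pieces and multiplying by (1/3) gives b_2 = -5/pi.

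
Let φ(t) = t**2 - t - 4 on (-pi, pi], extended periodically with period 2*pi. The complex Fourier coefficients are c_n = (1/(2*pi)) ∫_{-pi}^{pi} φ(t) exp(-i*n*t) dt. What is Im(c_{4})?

-1/4

Since φ is real-valued, Im(c_{4}) = -(1/(2*pi)) ∫_{-pi}^{pi} φ(t) sin(4*t) dt = -b_{4}/2.
Integrating by parts twice (tabular method), an antiderivative of (t**2 - t - 4) sin(4*t) is -t**2*cos(4*t)/4 + t*sin(4*t)/8 + t*cos(4*t)/4 - sin(4*t)/16 + 33*cos(4*t)/32; evaluating from -pi to pi: ∫_{-pi}^{pi} (t**2 - t - 4) sin(4*t) dt = (-pi**2/4 + pi/4 + 33/32) - (-pi**2/4 - pi/4 + 33/32) = pi/2.
Hence Im(c_{4}) = (-1/(2*pi))·(pi/2) = -1/4.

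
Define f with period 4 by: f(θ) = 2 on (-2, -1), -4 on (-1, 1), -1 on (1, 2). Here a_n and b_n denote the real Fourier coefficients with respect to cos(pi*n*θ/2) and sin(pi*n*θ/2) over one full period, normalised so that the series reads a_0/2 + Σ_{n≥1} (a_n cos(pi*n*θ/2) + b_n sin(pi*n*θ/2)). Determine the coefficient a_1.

a_1 = 1/2 ∫_{-2}^{2} f(θ) cos(pi*θ/2) dθ.
Split the integral at the breakpoints.
Directly, an antiderivative of (2) cos(pi*θ/2) is 4*sin(pi*θ/2)/pi; evaluating from -2 to -1: ∫_{-2}^{-1} (2) cos(pi*θ/2) dθ = (-4/pi) - (0) = -4/pi.
Directly, an antiderivative of (-4) cos(pi*θ/2) is -8*sin(pi*θ/2)/pi; evaluating from -1 to 1: ∫_{-1}^{1} (-4) cos(pi*θ/2) dθ = (-8/pi) - (8/pi) = -16/pi.
Directly, an antiderivative of (-1) cos(pi*θ/2) is -2*sin(pi*θ/2)/pi; evaluating from 1 to 2: ∫_{1}^{2} (-1) cos(pi*θ/2) dθ = (0) - (-2/pi) = 2/pi.
Summing the pieces and multiplying by (1/2) gives a_1 = -9/pi.

-9/pi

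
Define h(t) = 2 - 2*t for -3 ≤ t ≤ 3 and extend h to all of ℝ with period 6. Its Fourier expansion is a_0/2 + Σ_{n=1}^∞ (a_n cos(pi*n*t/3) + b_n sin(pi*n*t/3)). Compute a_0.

4

a_0 = 1/3 ∫_{-3}^{3} h(t) dt = 1/3 · (12) = 4.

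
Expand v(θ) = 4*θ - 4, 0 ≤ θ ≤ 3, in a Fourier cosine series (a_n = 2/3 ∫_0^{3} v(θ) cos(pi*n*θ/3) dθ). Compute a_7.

a_7 = 2/3 ∫_0^{3} (4*θ - 4) cos(7*pi*θ/3) dθ.
Integrating by parts (boundary term plus one more integral), an antiderivative of (4*θ - 4) cos(7*pi*θ/3) is 12*θ*sin(7*pi*θ/3)/(7*pi) - 12*sin(7*pi*θ/3)/(7*pi) + 36*cos(7*pi*θ/3)/(49*pi**2); evaluating from 0 to 3: ∫_{0}^{3} (4*θ - 4) cos(7*pi*θ/3) dθ = (-36/(49*pi**2)) - (36/(49*pi**2)) = -72/(49*pi**2).
Hence a_7 = (2/3)·(-72/(49*pi**2)) = -48/(49*pi**2).

-48/(49*pi**2)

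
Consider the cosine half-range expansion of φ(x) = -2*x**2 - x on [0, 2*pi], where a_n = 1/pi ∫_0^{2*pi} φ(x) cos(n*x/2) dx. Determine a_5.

a_5 = 1/pi ∫_0^{2*pi} (-2*x**2 - x) cos(5*x/2) dx.
Integrating by parts twice (tabular method), an antiderivative of (-2*x**2 - x) cos(5*x/2) is -4*x**2*sin(5*x/2)/5 - 2*x*sin(5*x/2)/5 - 16*x*cos(5*x/2)/25 + 32*sin(5*x/2)/125 - 4*cos(5*x/2)/25; evaluating from 0 to 2*pi: ∫_{0}^{2*pi} (-2*x**2 - x) cos(5*x/2) dx = (4/25 + 32*pi/25) - (-4/25) = 8/25 + 32*pi/25.
Hence a_5 = (1/pi)·(8/25 + 32*pi/25) = 8*(1 + 4*pi)/(25*pi).

8*(1 + 4*pi)/(25*pi)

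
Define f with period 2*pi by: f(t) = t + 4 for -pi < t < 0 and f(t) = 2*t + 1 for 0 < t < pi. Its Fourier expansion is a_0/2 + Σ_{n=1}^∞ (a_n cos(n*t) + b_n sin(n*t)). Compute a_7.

a_7 = 1/pi ∫_{-pi}^{pi} f(t) cos(7*t) dt.
Split the integral at the breakpoints.
Integrating by parts (boundary term plus one more integral), an antiderivative of (t + 4) cos(7*t) is t*sin(7*t)/7 + 4*sin(7*t)/7 + cos(7*t)/49; evaluating from -pi to 0: ∫_{-pi}^{0} (t + 4) cos(7*t) dt = (1/49) - (-1/49) = 2/49.
Integrating by parts (boundary term plus one more integral), an antiderivative of (2*t + 1) cos(7*t) is 2*t*sin(7*t)/7 + sin(7*t)/7 + 2*cos(7*t)/49; evaluating from 0 to pi: ∫_{0}^{pi} (2*t + 1) cos(7*t) dt = (-2/49) - (2/49) = -4/49.
Summing the pieces and multiplying by (1/pi) gives a_7 = -2/(49*pi).

-2/(49*pi)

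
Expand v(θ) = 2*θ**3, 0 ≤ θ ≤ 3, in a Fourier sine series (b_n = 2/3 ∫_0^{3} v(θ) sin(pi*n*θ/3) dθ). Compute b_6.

b_6 = 2/3 ∫_0^{3} (2*θ**3) sin(2*pi*θ) dθ.
Integrating by parts three times (tabular method), an antiderivative of (2*θ**3) sin(2*pi*θ) is -θ**3*cos(2*pi*θ)/pi + 3*θ**2*sin(2*pi*θ)/(2*pi**2) + 3*θ*cos(2*pi*θ)/(2*pi**3) - 3*sin(2*pi*θ)/(4*pi**4); evaluating from 0 to 3: ∫_{0}^{3} (2*θ**3) sin(2*pi*θ) dθ = (-27/pi + 9/(2*pi**3)) - (0) = -27/pi + 9/(2*pi**3).
Hence b_6 = (2/3)·(-27/pi + 9/(2*pi**3)) = -18/pi + 3/pi**3.

-18/pi + 3/pi**3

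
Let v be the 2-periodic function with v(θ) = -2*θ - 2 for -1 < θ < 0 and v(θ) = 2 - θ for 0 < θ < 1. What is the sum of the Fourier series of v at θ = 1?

1/2

At θ = 1 the one-sided limits are v(1^-) = 1 and v(1^+) = 0.
By Dirichlet's theorem the series converges to their average, [(1) + (0)]/2 = 1/2.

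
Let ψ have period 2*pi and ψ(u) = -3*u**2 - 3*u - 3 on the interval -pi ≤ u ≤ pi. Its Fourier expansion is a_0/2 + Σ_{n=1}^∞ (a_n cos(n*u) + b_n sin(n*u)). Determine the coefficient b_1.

b_1 = 1/pi ∫_{-pi}^{pi} ψ(u) sin(u) du.
Integrating by parts twice (tabular method), an antiderivative of (-3*u**2 - 3*u - 3) sin(u) is 3*u**2*cos(u) - 6*u*sin(u) + 3*u*cos(u) - 3*sin(u) - 3*cos(u); evaluating from -pi to pi: ∫_{-pi}^{pi} (-3*u**2 - 3*u - 3) sin(u) du = (-3*pi**2 - 3*pi + 3) - (-3*pi**2 + 3 + 3*pi) = -6*pi.
Hence b_1 = (1/pi)·(-6*pi) = -6.

-6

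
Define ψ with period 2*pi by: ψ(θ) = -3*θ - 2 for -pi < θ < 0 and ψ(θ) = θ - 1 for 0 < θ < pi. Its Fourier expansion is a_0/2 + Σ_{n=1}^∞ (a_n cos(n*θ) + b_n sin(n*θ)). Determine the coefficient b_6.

b_6 = 1/pi ∫_{-pi}^{pi} ψ(θ) sin(6*θ) dθ.
Split the integral at the breakpoints.
Integrating by parts (boundary term plus one more integral), an antiderivative of (-3*θ - 2) sin(6*θ) is θ*cos(6*θ)/2 - sin(6*θ)/12 + cos(6*θ)/3; evaluating from -pi to 0: ∫_{-pi}^{0} (-3*θ - 2) sin(6*θ) dθ = (1/3) - (1/3 - pi/2) = pi/2.
Integrating by parts (boundary term plus one more integral), an antiderivative of (θ - 1) sin(6*θ) is -θ*cos(6*θ)/6 + sin(6*θ)/36 + cos(6*θ)/6; evaluating from 0 to pi: ∫_{0}^{pi} (θ - 1) sin(6*θ) dθ = (1/6 - pi/6) - (1/6) = -pi/6.
Summing the pieces and multiplying by (1/pi) gives b_6 = 1/3.

1/3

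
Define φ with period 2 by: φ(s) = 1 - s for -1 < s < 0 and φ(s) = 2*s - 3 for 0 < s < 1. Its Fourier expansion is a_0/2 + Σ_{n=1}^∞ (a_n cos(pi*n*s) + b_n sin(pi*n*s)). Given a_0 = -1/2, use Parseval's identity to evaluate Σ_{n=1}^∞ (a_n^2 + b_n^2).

157/24

Parseval: a_0^2/2 + Σ_{n≥1} (a_n^2+b_n^2) = ∫_{-1}^{1} φ(s)^2 ds = 20/3.
Subtract a_0^2/2 = 1/8: Σ (a_n^2+b_n^2) = 157/24.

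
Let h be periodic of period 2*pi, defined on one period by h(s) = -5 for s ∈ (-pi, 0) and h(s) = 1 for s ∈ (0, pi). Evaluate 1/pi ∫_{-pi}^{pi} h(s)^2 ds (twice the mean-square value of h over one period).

1/pi ∫_{-pi}^{pi} h(s)^2 ds = 1/pi · (26*pi) = 26.

26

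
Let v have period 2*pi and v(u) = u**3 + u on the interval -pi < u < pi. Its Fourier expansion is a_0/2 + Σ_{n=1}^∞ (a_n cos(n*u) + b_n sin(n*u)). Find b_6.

-pi**2/3 - 5/18

b_6 = 1/pi ∫_{-pi}^{pi} v(u) sin(6*u) du.
v is odd and sin(6*u) is odd, so the integrand is even and b_6 = 2/pi ∫_0^{pi} v(u) sin(6*u) du.
Integrating by parts three times (tabular method), an antiderivative of (u**3 + u) sin(6*u) is -u**3*cos(6*u)/6 + u**2*sin(6*u)/12 - 5*u*cos(6*u)/36 + 5*sin(6*u)/216; evaluating from 0 to pi: ∫_{0}^{pi} (u**3 + u) sin(6*u) du = (-pi*(5 + 6*pi**2)/36) - (0) = -pi*(5 + 6*pi**2)/36.
Hence b_6 = (2/pi)·(-pi*(5 + 6*pi**2)/36) = -pi**2/3 - 5/18.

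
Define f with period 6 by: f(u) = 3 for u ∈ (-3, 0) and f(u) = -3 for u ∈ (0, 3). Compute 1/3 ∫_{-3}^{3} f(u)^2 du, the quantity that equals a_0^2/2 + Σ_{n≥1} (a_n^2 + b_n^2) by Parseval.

1/3 ∫_{-3}^{3} f(u)^2 du = 1/3 · (54) = 18.

18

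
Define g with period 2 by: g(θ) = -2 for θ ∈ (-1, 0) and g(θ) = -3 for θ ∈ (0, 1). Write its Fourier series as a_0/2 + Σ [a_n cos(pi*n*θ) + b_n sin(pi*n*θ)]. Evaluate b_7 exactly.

b_7 = ∫_{-1}^{1} g(θ) sin(7*pi*θ) dθ.
Split the integral at the breakpoints.
Directly, an antiderivative of (-2) sin(7*pi*θ) is 2*cos(7*pi*θ)/(7*pi); evaluating from -1 to 0: ∫_{-1}^{0} (-2) sin(7*pi*θ) dθ = (2/(7*pi)) - (-2/(7*pi)) = 4/(7*pi).
Directly, an antiderivative of (-3) sin(7*pi*θ) is 3*cos(7*pi*θ)/(7*pi); evaluating from 0 to 1: ∫_{0}^{1} (-3) sin(7*pi*θ) dθ = (-3/(7*pi)) - (3/(7*pi)) = -6/(7*pi).
Summing the pieces gives b_7 = -2/(7*pi).

-2/(7*pi)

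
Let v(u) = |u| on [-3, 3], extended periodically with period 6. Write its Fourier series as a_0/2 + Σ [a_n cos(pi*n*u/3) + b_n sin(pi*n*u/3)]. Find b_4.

b_4 = 1/3 ∫_{-3}^{3} v(u) sin(4*pi*u/3) du.
v is even and sin(4*pi*u/3) is odd, so the integrand is odd over a symmetric interval and the integral vanishes.

0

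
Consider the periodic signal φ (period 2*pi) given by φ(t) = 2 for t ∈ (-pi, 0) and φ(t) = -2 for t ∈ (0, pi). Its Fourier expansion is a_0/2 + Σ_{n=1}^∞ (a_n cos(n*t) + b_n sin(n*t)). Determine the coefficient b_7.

-8/(7*pi)

b_7 = 1/pi ∫_{-pi}^{pi} φ(t) sin(7*t) dt.
φ is odd and sin(7*t) is odd, so the integrand is even and b_7 = 2/pi ∫_0^{pi} φ(t) sin(7*t) dt.
Directly, an antiderivative of (-2) sin(7*t) is 2*cos(7*t)/7; evaluating from 0 to pi: ∫_{0}^{pi} (-2) sin(7*t) dt = (-2/7) - (2/7) = -4/7.
Hence b_7 = (2/pi)·(-4/7) = -8/(7*pi).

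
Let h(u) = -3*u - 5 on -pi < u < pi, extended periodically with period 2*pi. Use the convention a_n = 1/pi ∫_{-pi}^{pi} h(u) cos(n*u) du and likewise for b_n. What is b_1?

b_1 = 1/pi ∫_{-pi}^{pi} h(u) sin(u) du.
Integrating by parts (boundary term plus one more integral), an antiderivative of (-3*u - 5) sin(u) is 3*u*cos(u) - 3*sin(u) + 5*cos(u); evaluating from -pi to pi: ∫_{-pi}^{pi} (-3*u - 5) sin(u) du = (-3*pi - 5) - (-5 + 3*pi) = -6*pi.
Hence b_1 = (1/pi)·(-6*pi) = -6.

-6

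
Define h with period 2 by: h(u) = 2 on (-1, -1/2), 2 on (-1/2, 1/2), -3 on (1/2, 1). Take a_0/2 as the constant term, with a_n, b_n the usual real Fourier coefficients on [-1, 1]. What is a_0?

a_0 = ∫_{-1}^{1} h(u) du = 3/2.

3/2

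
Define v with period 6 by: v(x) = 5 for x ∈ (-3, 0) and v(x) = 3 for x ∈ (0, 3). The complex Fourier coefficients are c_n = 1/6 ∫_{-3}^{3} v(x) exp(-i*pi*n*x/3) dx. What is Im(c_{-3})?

-2/(3*pi)

Since v is real-valued, Im(c_{-3}) = -1/6 ∫_{-3}^{3} v(x) sin(-pi*x) dx = b_{3}/2.
Split the integral at the breakpoints.
Directly, an antiderivative of (5) sin(-pi*x) is 5*cos(pi*x)/pi; evaluating from -3 to 0: ∫_{-3}^{0} (5) sin(-pi*x) dx = (5/pi) - (-5/pi) = 10/pi.
Directly, an antiderivative of (3) sin(-pi*x) is 3*cos(pi*x)/pi; evaluating from 0 to 3: ∫_{0}^{3} (3) sin(-pi*x) dx = (-3/pi) - (3/pi) = -6/pi.
So ∫_{-3}^{3} v(x) sin(-pi*x) dx = 4/pi.
Hence Im(c_{-3}) = (-1/6)·(4/pi) = -2/(3*pi).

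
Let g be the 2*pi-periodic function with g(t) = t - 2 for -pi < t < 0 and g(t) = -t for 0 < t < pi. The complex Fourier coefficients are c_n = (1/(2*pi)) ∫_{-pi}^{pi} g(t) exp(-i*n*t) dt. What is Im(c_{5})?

-2/(5*pi)

Since g is real-valued, Im(c_{5}) = -(1/(2*pi)) ∫_{-pi}^{pi} g(t) sin(5*t) dt = -b_{5}/2.
Split the integral at the breakpoints.
Integrating by parts (boundary term plus one more integral), an antiderivative of (t - 2) sin(5*t) is -t*cos(5*t)/5 + sin(5*t)/25 + 2*cos(5*t)/5; evaluating from -pi to 0: ∫_{-pi}^{0} (t - 2) sin(5*t) dt = (2/5) - (-pi/5 - 2/5) = pi/5 + 4/5.
Integrating by parts (boundary term plus one more integral), an antiderivative of (-t) sin(5*t) is t*cos(5*t)/5 - sin(5*t)/25; evaluating from 0 to pi: ∫_{0}^{pi} (-t) sin(5*t) dt = (-pi/5) - (0) = -pi/5.
So ∫_{-pi}^{pi} g(t) sin(5*t) dt = 4/5.
Hence Im(c_{5}) = (-1/(2*pi))·(4/5) = -2/(5*pi).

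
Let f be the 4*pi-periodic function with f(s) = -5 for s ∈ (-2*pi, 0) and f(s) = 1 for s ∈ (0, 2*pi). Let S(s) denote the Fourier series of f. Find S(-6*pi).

-2

s = -6*pi differs from s = 2*pi by -2 full period(s), and the series is 4*pi-periodic.
At s = 2*pi the one-sided limits are f(2*pi^-) = 1 and f(2*pi^+) = -5.
By Dirichlet's theorem the series converges to their average, [(1) + (-5)]/2 = -2.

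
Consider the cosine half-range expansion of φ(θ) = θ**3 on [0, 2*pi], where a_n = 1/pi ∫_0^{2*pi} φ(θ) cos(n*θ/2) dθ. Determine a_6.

4*pi/3

a_6 = 1/pi ∫_0^{2*pi} (θ**3) cos(3*θ) dθ.
Integrating by parts three times (tabular method), an antiderivative of (θ**3) cos(3*θ) is θ**3*sin(3*θ)/3 + θ**2*cos(3*θ)/3 - 2*θ*sin(3*θ)/9 - 2*cos(3*θ)/27; evaluating from 0 to 2*pi: ∫_{0}^{2*pi} (θ**3) cos(3*θ) dθ = (-2/27 + 4*pi**2/3) - (-2/27) = 4*pi**2/3.
Hence a_6 = (1/pi)·(4*pi**2/3) = 4*pi/3.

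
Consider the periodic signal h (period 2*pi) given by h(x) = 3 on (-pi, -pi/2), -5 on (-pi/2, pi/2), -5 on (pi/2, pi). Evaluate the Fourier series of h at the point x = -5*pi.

x = -5*pi differs from x = -pi by -2 full period(s), and the series is 2*pi-periodic.
At x = -pi the one-sided limits are h(-pi^-) = -5 and h(-pi^+) = 3.
By Dirichlet's theorem the series converges to their average, [(-5) + (3)]/2 = -1.

-1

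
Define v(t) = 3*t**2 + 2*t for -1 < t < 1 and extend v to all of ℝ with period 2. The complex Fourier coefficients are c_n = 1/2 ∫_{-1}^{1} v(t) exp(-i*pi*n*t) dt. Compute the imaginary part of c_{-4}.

-1/(2*pi)

Since v is real-valued, Im(c_{-4}) = -1/2 ∫_{-1}^{1} v(t) sin(-4*pi*t) dt = b_{4}/2.
Integrating by parts twice (tabular method), an antiderivative of (3*t**2 + 2*t) sin(-4*pi*t) is 3*t**2*cos(4*pi*t)/(4*pi) - 3*t*sin(4*pi*t)/(8*pi**2) + t*cos(4*pi*t)/(2*pi) - sin(4*pi*t)/(8*pi**2) - 3*cos(4*pi*t)/(32*pi**3); evaluating from -1 to 1: ∫_{-1}^{1} (3*t**2 + 2*t) sin(-4*pi*t) dt = ((-3 + 40*pi**2)/(32*pi**3)) - ((-3 + 8*pi**2)/(32*pi**3)) = 1/pi.
Hence Im(c_{-4}) = (-1/2)·(1/pi) = -1/(2*pi).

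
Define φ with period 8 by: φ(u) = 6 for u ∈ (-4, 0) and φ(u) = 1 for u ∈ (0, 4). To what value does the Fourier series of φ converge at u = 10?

1

u = 10 differs from u = 2 by 1 full period(s), and the series is 8-periodic.
φ is continuous at u = 2 with value 1, so the series converges to 1 there.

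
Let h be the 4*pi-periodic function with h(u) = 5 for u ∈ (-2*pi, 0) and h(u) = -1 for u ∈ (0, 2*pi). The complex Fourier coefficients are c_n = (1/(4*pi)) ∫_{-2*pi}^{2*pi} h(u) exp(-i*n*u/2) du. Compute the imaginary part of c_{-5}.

-6/(5*pi)

Since h is real-valued, Im(c_{-5}) = -(1/(4*pi)) ∫_{-2*pi}^{2*pi} h(u) sin(-5*u/2) du = b_{5}/2.
Split the integral at the breakpoints.
Directly, an antiderivative of (5) sin(-5*u/2) is 2*cos(5*u/2); evaluating from -2*pi to 0: ∫_{-2*pi}^{0} (5) sin(-5*u/2) du = (2) - (-2) = 4.
Directly, an antiderivative of (-1) sin(-5*u/2) is -2*cos(5*u/2)/5; evaluating from 0 to 2*pi: ∫_{0}^{2*pi} (-1) sin(-5*u/2) du = (2/5) - (-2/5) = 4/5.
So ∫_{-2*pi}^{2*pi} h(u) sin(-5*u/2) du = 24/5.
Hence Im(c_{-5}) = (-1/(4*pi))·(24/5) = -6/(5*pi).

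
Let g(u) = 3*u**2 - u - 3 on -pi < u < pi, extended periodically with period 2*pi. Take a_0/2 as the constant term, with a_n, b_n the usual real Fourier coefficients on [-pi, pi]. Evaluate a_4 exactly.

a_4 = 1/pi ∫_{-pi}^{pi} g(u) cos(4*u) du.
Integrating by parts twice (tabular method), an antiderivative of (3*u**2 - u - 3) cos(4*u) is 3*u**2*sin(4*u)/4 - u*sin(4*u)/4 + 3*u*cos(4*u)/8 - 27*sin(4*u)/32 - cos(4*u)/16; evaluating from -pi to pi: ∫_{-pi}^{pi} (3*u**2 - u - 3) cos(4*u) du = (-1/16 + 3*pi/8) - (-3*pi/8 - 1/16) = 3*pi/4.
Hence a_4 = (1/pi)·(3*pi/4) = 3/4.

3/4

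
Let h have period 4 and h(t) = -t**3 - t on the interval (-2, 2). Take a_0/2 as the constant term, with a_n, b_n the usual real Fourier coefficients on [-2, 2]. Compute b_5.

-4/pi + 96/(125*pi**3)

b_5 = 1/2 ∫_{-2}^{2} h(t) sin(5*pi*t/2) dt.
h is odd and sin(5*pi*t/2) is odd, so the integrand is even and b_5 = ∫_0^{2} h(t) sin(5*pi*t/2) dt.
Integrating by parts three times (tabular method), an antiderivative of (-t**3 - t) sin(5*pi*t/2) is 2*t**3*cos(5*pi*t/2)/(5*pi) - 12*t**2*sin(5*pi*t/2)/(25*pi**2) - 48*t*cos(5*pi*t/2)/(125*pi**3) + 2*t*cos(5*pi*t/2)/(5*pi) - 4*sin(5*pi*t/2)/(25*pi**2) + 96*sin(5*pi*t/2)/(625*pi**4); evaluating from 0 to 2: ∫_{0}^{2} (-t**3 - t) sin(5*pi*t/2) dt = (-4/pi + 96/(125*pi**3)) - (0) = -4/pi + 96/(125*pi**3).
Hence b_5 = -4/pi + 96/(125*pi**3).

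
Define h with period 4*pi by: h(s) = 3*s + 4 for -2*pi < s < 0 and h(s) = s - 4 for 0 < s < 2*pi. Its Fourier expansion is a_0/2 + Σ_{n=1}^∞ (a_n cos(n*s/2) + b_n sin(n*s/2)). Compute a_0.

-2*pi

a_0 = (1/(2*pi)) ∫_{-2*pi}^{2*pi} h(s) ds = (1/(2*pi)) · (-4*pi**2) = -2*pi.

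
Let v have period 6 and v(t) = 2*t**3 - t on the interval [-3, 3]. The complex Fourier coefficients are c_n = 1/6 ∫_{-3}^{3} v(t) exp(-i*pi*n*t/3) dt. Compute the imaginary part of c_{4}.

3*(-27 + 68*pi**2)/(16*pi**3)

Since v is real-valued, Im(c_{4}) = -1/6 ∫_{-3}^{3} v(t) sin(4*pi*t/3) dt = -b_{4}/2.
v is odd and sin(4*pi*t/3) is odd, so the integrand is even: ∫_{-3}^{3} v(t) sin(4*pi*t/3) dt = 2∫_0^{3} v(t) sin(4*pi*t/3) dt.
Integrating by parts three times (tabular method), an antiderivative of (2*t**3 - t) sin(4*pi*t/3) is -3*t**3*cos(4*pi*t/3)/(2*pi) + 27*t**2*sin(4*pi*t/3)/(8*pi**2) + 81*t*cos(4*pi*t/3)/(16*pi**3) + 3*t*cos(4*pi*t/3)/(4*pi) - 9*sin(4*pi*t/3)/(16*pi**2) - 243*sin(4*pi*t/3)/(64*pi**4); evaluating from 0 to 3: ∫_{0}^{3} (2*t**3 - t) sin(4*pi*t/3) dt = (9*(27 - 68*pi**2)/(16*pi**3)) - (0) = 9*(27 - 68*pi**2)/(16*pi**3).
So ∫_{-3}^{3} v(t) sin(4*pi*t/3) dt = 9*(27 - 68*pi**2)/(8*pi**3).
Hence Im(c_{4}) = (-1/6)·(9*(27 - 68*pi**2)/(8*pi**3)) = 3*(-27 + 68*pi**2)/(16*pi**3).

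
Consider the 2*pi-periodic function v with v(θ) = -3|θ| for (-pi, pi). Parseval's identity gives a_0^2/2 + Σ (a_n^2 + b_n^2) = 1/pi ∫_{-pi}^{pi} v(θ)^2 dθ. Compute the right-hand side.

1/pi ∫_{-pi}^{pi} v(θ)^2 dθ = 1/pi · (6*pi**3) = 6*pi**2.

6*pi**2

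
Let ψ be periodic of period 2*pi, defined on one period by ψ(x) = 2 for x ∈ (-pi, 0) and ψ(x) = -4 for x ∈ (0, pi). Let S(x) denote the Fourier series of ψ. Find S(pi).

-1

At x = pi the one-sided limits are ψ(pi^-) = -4 and ψ(pi^+) = 2.
By Dirichlet's theorem the series converges to their average, [(-4) + (2)]/2 = -1.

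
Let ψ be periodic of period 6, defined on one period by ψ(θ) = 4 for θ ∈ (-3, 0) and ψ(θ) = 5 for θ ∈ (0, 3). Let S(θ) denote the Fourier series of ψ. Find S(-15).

9/2

θ = -15 differs from θ = -3 by -2 full period(s), and the series is 6-periodic.
At θ = -3 the one-sided limits are ψ(-3^-) = 5 and ψ(-3^+) = 4.
By Dirichlet's theorem the series converges to their average, [(5) + (4)]/2 = 9/2.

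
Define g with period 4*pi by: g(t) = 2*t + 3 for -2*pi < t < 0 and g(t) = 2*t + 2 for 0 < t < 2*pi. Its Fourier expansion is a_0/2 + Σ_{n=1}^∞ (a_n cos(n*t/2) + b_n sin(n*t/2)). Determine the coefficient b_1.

8 - 2/pi

b_1 = (1/(2*pi)) ∫_{-2*pi}^{2*pi} g(t) sin(t/2) dt.
Split the integral at the breakpoints.
Integrating by parts (boundary term plus one more integral), an antiderivative of (2*t + 3) sin(t/2) is -4*t*cos(t/2) + 8*sin(t/2) - 6*cos(t/2); evaluating from -2*pi to 0: ∫_{-2*pi}^{0} (2*t + 3) sin(t/2) dt = (-6) - (6 - 8*pi) = -12 + 8*pi.
Integrating by parts (boundary term plus one more integral), an antiderivative of (2*t + 2) sin(t/2) is -4*t*cos(t/2) + 8*sin(t/2) - 4*cos(t/2); evaluating from 0 to 2*pi: ∫_{0}^{2*pi} (2*t + 2) sin(t/2) dt = (4 + 8*pi) - (-4) = 8 + 8*pi.
Summing the pieces and multiplying by (1/(2*pi)) gives b_1 = 8 - 2/pi.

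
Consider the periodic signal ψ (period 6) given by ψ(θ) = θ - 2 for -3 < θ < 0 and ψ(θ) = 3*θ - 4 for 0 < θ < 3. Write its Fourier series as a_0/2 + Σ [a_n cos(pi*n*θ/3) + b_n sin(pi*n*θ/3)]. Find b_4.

-3/pi

b_4 = 1/3 ∫_{-3}^{3} ψ(θ) sin(4*pi*θ/3) dθ.
Split the integral at the breakpoints.
Integrating by parts (boundary term plus one more integral), an antiderivative of (θ - 2) sin(4*pi*θ/3) is -3*θ*cos(4*pi*θ/3)/(4*pi) + 9*sin(4*pi*θ/3)/(16*pi**2) + 3*cos(4*pi*θ/3)/(2*pi); evaluating from -3 to 0: ∫_{-3}^{0} (θ - 2) sin(4*pi*θ/3) dθ = (3/(2*pi)) - (15/(4*pi)) = -9/(4*pi).
Integrating by parts (boundary term plus one more integral), an antiderivative of (3*θ - 4) sin(4*pi*θ/3) is -9*θ*cos(4*pi*θ/3)/(4*pi) + 27*sin(4*pi*θ/3)/(16*pi**2) + 3*cos(4*pi*θ/3)/pi; evaluating from 0 to 3: ∫_{0}^{3} (3*θ - 4) sin(4*pi*θ/3) dθ = (-15/(4*pi)) - (3/pi) = -27/(4*pi).
Summing the pieces and multiplying by (1/3) gives b_4 = -3/pi.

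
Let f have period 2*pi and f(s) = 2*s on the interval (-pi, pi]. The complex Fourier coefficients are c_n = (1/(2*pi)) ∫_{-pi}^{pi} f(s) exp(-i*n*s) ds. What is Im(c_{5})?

-2/5

Since f is real-valued, Im(c_{5}) = -(1/(2*pi)) ∫_{-pi}^{pi} f(s) sin(5*s) ds = -b_{5}/2.
f is odd and sin(5*s) is odd, so the integrand is even: ∫_{-pi}^{pi} f(s) sin(5*s) ds = 2∫_0^{pi} f(s) sin(5*s) ds.
Integrating by parts (boundary term plus one more integral), an antiderivative of (2*s) sin(5*s) is -2*s*cos(5*s)/5 + 2*sin(5*s)/25; evaluating from 0 to pi: ∫_{0}^{pi} (2*s) sin(5*s) ds = (2*pi/5) - (0) = 2*pi/5.
So ∫_{-pi}^{pi} f(s) sin(5*s) ds = 4*pi/5.
Hence Im(c_{5}) = (-1/(2*pi))·(4*pi/5) = -2/5.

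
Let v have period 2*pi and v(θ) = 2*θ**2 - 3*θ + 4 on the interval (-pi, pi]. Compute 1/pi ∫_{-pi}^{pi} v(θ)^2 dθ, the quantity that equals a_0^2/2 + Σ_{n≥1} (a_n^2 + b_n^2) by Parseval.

32 + 8*pi**4/5 + 50*pi**2/3

1/pi ∫_{-pi}^{pi} v(θ)^2 dθ = 1/pi · (2*pi*(240 + 12*pi**4 + 125*pi**2)/15) = 32 + 8*pi**4/5 + 50*pi**2/3.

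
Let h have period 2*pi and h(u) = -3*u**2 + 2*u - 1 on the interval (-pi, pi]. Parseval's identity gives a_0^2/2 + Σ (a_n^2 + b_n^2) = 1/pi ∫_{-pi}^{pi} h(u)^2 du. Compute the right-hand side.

1/pi ∫_{-pi}^{pi} h(u)^2 du = 1/pi · (2*pi*(15 + 50*pi**2 + 27*pi**4)/15) = 2 + 20*pi**2/3 + 18*pi**4/5.

2 + 20*pi**2/3 + 18*pi**4/5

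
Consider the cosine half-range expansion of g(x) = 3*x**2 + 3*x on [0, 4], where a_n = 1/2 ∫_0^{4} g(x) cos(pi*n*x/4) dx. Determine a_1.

-240/pi**2

a_1 = 1/2 ∫_0^{4} (3*x**2 + 3*x) cos(pi*x/4) dx.
Integrating by parts twice (tabular method), an antiderivative of (3*x**2 + 3*x) cos(pi*x/4) is 12*x**2*sin(pi*x/4)/pi + 12*x*sin(pi*x/4)/pi + 96*x*cos(pi*x/4)/pi**2 - 384*sin(pi*x/4)/pi**3 + 48*cos(pi*x/4)/pi**2; evaluating from 0 to 4: ∫_{0}^{4} (3*x**2 + 3*x) cos(pi*x/4) dx = (-432/pi**2) - (48/pi**2) = -480/pi**2.
Hence a_1 = (1/2)·(-480/pi**2) = -240/pi**2.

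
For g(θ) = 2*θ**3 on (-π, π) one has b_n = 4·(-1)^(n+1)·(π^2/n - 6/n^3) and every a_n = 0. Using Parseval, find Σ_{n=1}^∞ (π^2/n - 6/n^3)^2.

Parseval: Σ b_n^2 = (1/π) ∫_{-π}^{π} g(θ)^2 dθ = 8*pi**6/7.
b_n^2 = 16·(π^2/n - 6/n^3)^2, so the sum equals (8*pi**6/7)/16 = pi**6/14.

pi**6/14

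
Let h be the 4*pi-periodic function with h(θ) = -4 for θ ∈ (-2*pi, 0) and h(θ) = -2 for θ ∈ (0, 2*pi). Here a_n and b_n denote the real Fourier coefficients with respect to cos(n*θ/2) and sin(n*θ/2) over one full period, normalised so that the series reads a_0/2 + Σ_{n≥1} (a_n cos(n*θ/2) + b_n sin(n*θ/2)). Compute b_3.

b_3 = (1/(2*pi)) ∫_{-2*pi}^{2*pi} h(θ) sin(3*θ/2) dθ.
Split the integral at the breakpoints.
Directly, an antiderivative of (-4) sin(3*θ/2) is 8*cos(3*θ/2)/3; evaluating from -2*pi to 0: ∫_{-2*pi}^{0} (-4) sin(3*θ/2) dθ = (8/3) - (-8/3) = 16/3.
Directly, an antiderivative of (-2) sin(3*θ/2) is 4*cos(3*θ/2)/3; evaluating from 0 to 2*pi: ∫_{0}^{2*pi} (-2) sin(3*θ/2) dθ = (-4/3) - (4/3) = -8/3.
Summing the pieces and multiplying by (1/(2*pi)) gives b_3 = 4/(3*pi).

4/(3*pi)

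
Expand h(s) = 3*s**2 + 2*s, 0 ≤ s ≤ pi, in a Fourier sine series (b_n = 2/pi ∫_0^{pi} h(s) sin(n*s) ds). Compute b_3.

b_3 = 2/pi ∫_0^{pi} (3*s**2 + 2*s) sin(3*s) ds.
Integrating by parts twice (tabular method), an antiderivative of (3*s**2 + 2*s) sin(3*s) is -s**2*cos(3*s) + 2*s*sin(3*s)/3 - 2*s*cos(3*s)/3 + 2*sin(3*s)/9 + 2*cos(3*s)/9; evaluating from 0 to pi: ∫_{0}^{pi} (3*s**2 + 2*s) sin(3*s) ds = (-2/9 + 2*pi/3 + pi**2) - (2/9) = -4/9 + 2*pi/3 + pi**2.
Hence b_3 = (2/pi)·(-4/9 + 2*pi/3 + pi**2) = -8/(9*pi) + 4/3 + 2*pi.

-8/(9*pi) + 4/3 + 2*pi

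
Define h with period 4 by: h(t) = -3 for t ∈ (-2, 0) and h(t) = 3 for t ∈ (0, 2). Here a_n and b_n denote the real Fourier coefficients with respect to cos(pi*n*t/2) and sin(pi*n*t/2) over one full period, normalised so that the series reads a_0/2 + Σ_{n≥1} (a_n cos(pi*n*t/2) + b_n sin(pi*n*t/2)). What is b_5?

12/(5*pi)

b_5 = 1/2 ∫_{-2}^{2} h(t) sin(5*pi*t/2) dt.
h is odd and sin(5*pi*t/2) is odd, so the integrand is even and b_5 = ∫_0^{2} h(t) sin(5*pi*t/2) dt.
Directly, an antiderivative of (3) sin(5*pi*t/2) is -6*cos(5*pi*t/2)/(5*pi); evaluating from 0 to 2: ∫_{0}^{2} (3) sin(5*pi*t/2) dt = (6/(5*pi)) - (-6/(5*pi)) = 12/(5*pi).
Hence b_5 = 12/(5*pi).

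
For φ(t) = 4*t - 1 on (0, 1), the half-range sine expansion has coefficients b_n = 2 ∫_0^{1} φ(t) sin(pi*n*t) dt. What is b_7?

4/(7*pi)

b_7 = 2 ∫_0^{1} (4*t - 1) sin(7*pi*t) dt.
Integrating by parts (boundary term plus one more integral), an antiderivative of (4*t - 1) sin(7*pi*t) is -4*t*cos(7*pi*t)/(7*pi) + 4*sin(7*pi*t)/(49*pi**2) + cos(7*pi*t)/(7*pi); evaluating from 0 to 1: ∫_{0}^{1} (4*t - 1) sin(7*pi*t) dt = (3/(7*pi)) - (1/(7*pi)) = 2/(7*pi).
Hence b_7 = 2·(2/(7*pi)) = 4/(7*pi).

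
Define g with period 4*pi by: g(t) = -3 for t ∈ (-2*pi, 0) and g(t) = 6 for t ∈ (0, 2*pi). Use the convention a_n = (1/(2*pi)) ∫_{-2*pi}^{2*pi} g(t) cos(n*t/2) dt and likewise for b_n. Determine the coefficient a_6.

a_6 = (1/(2*pi)) ∫_{-2*pi}^{2*pi} g(t) cos(3*t) dt.
Split the integral at the breakpoints.
Directly, an antiderivative of (-3) cos(3*t) is -sin(3*t); evaluating from -2*pi to 0: ∫_{-2*pi}^{0} (-3) cos(3*t) dt = (0) - (0) = 0.
Directly, an antiderivative of (6) cos(3*t) is 2*sin(3*t); evaluating from 0 to 2*pi: ∫_{0}^{2*pi} (6) cos(3*t) dt = (0) - (0) = 0.
Summing the pieces and multiplying by (1/(2*pi)) gives a_6 = 0.

0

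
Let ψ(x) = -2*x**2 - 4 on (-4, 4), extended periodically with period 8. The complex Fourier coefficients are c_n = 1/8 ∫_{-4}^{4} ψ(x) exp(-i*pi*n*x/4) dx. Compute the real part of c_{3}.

Since ψ is real-valued, Re(c_{3}) = 1/8 ∫_{-4}^{4} ψ(x) cos(3*pi*x/4) dx = a_{3}/2.
ψ is even and cos(3*pi*x/4) is even, so the integrand is even: ∫_{-4}^{4} ψ(x) cos(3*pi*x/4) dx = 2∫_0^{4} ψ(x) cos(3*pi*x/4) dx.
Integrating by parts twice (tabular method), an antiderivative of (-2*x**2 - 4) cos(3*pi*x/4) is -8*x**2*sin(3*pi*x/4)/(3*pi) - 64*x*cos(3*pi*x/4)/(9*pi**2) - 16*sin(3*pi*x/4)/(3*pi) + 256*sin(3*pi*x/4)/(27*pi**3); evaluating from 0 to 4: ∫_{0}^{4} (-2*x**2 - 4) cos(3*pi*x/4) dx = (256/(9*pi**2)) - (0) = 256/(9*pi**2).
So ∫_{-4}^{4} ψ(x) cos(3*pi*x/4) dx = 512/(9*pi**2).
Hence Re(c_{3}) = (1/8)·(512/(9*pi**2)) = 64/(9*pi**2).

64/(9*pi**2)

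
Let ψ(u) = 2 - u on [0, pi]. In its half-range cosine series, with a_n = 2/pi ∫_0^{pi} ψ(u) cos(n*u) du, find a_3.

a_3 = 2/pi ∫_0^{pi} (2 - u) cos(3*u) du.
Integrating by parts (boundary term plus one more integral), an antiderivative of (2 - u) cos(3*u) is -u*sin(3*u)/3 + 2*sin(3*u)/3 - cos(3*u)/9; evaluating from 0 to pi: ∫_{0}^{pi} (2 - u) cos(3*u) du = (1/9) - (-1/9) = 2/9.
Hence a_3 = (2/pi)·(2/9) = 4/(9*pi).

4/(9*pi)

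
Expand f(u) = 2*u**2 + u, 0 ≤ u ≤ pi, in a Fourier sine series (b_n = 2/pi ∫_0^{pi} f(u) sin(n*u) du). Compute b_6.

b_6 = 2/pi ∫_0^{pi} (2*u**2 + u) sin(6*u) du.
Integrating by parts twice (tabular method), an antiderivative of (2*u**2 + u) sin(6*u) is -u**2*cos(6*u)/3 + u*sin(6*u)/9 - u*cos(6*u)/6 + sin(6*u)/36 + cos(6*u)/54; evaluating from 0 to pi: ∫_{0}^{pi} (2*u**2 + u) sin(6*u) du = (-pi**2/3 - pi/6 + 1/54) - (1/54) = -pi*(1 + 2*pi)/6.
Hence b_6 = (2/pi)·(-pi*(1 + 2*pi)/6) = -2*pi/3 - 1/3.

-2*pi/3 - 1/3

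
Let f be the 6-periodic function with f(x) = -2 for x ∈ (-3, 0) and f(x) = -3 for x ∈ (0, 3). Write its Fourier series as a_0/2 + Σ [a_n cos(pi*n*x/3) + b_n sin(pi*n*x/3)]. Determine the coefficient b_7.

-2/(7*pi)

b_7 = 1/3 ∫_{-3}^{3} f(x) sin(7*pi*x/3) dx.
Split the integral at the breakpoints.
Directly, an antiderivative of (-2) sin(7*pi*x/3) is 6*cos(7*pi*x/3)/(7*pi); evaluating from -3 to 0: ∫_{-3}^{0} (-2) sin(7*pi*x/3) dx = (6/(7*pi)) - (-6/(7*pi)) = 12/(7*pi).
Directly, an antiderivative of (-3) sin(7*pi*x/3) is 9*cos(7*pi*x/3)/(7*pi); evaluating from 0 to 3: ∫_{0}^{3} (-3) sin(7*pi*x/3) dx = (-9/(7*pi)) - (9/(7*pi)) = -18/(7*pi).
Summing the pieces and multiplying by (1/3) gives b_7 = -2/(7*pi).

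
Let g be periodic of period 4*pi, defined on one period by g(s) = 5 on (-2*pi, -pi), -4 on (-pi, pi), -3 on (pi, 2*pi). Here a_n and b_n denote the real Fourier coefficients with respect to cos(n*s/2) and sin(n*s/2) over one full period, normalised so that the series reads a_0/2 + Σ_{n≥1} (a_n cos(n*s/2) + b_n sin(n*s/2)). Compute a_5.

a_5 = (1/(2*pi)) ∫_{-2*pi}^{2*pi} g(s) cos(5*s/2) ds.
Split the integral at the breakpoints.
Directly, an antiderivative of (5) cos(5*s/2) is 2*sin(5*s/2); evaluating from -2*pi to -pi: ∫_{-2*pi}^{-pi} (5) cos(5*s/2) ds = (-2) - (0) = -2.
Directly, an antiderivative of (-4) cos(5*s/2) is -8*sin(5*s/2)/5; evaluating from -pi to pi: ∫_{-pi}^{pi} (-4) cos(5*s/2) ds = (-8/5) - (8/5) = -16/5.
Directly, an antiderivative of (-3) cos(5*s/2) is -6*sin(5*s/2)/5; evaluating from pi to 2*pi: ∫_{pi}^{2*pi} (-3) cos(5*s/2) ds = (0) - (-6/5) = 6/5.
Summing the pieces and multiplying by (1/(2*pi)) gives a_5 = -2/pi.

-2/pi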